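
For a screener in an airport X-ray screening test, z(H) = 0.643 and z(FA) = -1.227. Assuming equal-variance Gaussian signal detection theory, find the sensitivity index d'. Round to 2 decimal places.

d' = z(H) − z(FA) = 0.643 − (-1.227) = 1.870

d' = 1.87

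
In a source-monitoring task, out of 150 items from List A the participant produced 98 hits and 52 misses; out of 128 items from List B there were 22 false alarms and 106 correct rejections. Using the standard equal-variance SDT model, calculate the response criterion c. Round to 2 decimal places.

c = 0.28

H = 98/150 = 0.6533
FA = 22/128 = 0.1719
z(H) = z(0.6533) = 0.3942
z(FA) = z(0.1719) = -0.9467
c = −½·[z(H) + z(FA)] = −0.5 × (0.3942 + (-0.9467)) = 0.27625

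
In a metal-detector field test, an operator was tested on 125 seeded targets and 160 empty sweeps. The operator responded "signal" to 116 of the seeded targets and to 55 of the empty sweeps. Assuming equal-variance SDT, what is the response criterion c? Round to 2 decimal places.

H = 116/125 = 0.9280
FA = 55/160 = 0.3438
z(H) = 1.4611
z(FA) = -0.4021
c = −½·[z(H) + z(FA)] = −0.5 × (1.4611 + (-0.4021)) = -0.5295
c < 0: the operator has a liberal response bias.

c = -0.53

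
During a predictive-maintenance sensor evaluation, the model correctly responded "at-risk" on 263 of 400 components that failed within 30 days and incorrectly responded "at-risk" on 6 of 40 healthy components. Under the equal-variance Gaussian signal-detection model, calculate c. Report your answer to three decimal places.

H = 263/400 = 0.6575
FA = 6/40 = 0.1500
z(H) = z(0.6575) = 0.4056
z(FA) = z(0.1500) = -1.0364
c = −½·[z(H) + z(FA)] = −0.5 × (0.4056 + (-1.0364)) = 0.3154

c = 0.315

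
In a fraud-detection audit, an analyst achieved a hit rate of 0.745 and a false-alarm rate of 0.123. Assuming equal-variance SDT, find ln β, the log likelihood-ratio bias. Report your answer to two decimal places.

ln β = 0.46

Φ⁻¹(H) = 0.659
Φ⁻¹(FA) = -1.160
ln β = −½·[z(H)² − z(FA)²] = −0.5 × (0.434 − 1.346) = 0.456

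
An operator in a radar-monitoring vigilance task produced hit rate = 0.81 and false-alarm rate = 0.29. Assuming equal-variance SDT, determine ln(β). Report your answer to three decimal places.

ln β = -0.232

z(0.81) = 0.8779, z(0.29) = -0.5534
ln β = −½·[z(H)² − z(FA)²] = −0.5 × (0.7707 − 0.3063) = -0.2322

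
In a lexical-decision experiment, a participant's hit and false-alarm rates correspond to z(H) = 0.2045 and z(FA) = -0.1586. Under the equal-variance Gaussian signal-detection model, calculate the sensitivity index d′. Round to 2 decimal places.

d' = z(H) − z(FA) = 0.2045 − (-0.1586) = 0.3631

d′ = 0.36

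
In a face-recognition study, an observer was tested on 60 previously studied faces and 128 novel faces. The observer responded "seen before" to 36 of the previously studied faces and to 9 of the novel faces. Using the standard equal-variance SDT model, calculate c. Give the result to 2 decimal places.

c = 0.61

H = 36/60 = 0.6000
FA = 9/128 = 0.0703
Φ⁻¹(0.6000) = 0.2533, Φ⁻¹(0.0703) = -1.4736
c = −½·[z(H) + z(FA)] = −0.5 × (0.2533 + (-1.4736)) = 0.61015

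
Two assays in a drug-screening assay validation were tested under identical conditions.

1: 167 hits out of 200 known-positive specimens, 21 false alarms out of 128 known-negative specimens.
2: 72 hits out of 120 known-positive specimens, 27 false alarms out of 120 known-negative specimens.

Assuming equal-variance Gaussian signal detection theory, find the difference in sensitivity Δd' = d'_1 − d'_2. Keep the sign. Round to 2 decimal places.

1: z(0.8350) = 0.974, z(0.1641) = -0.978, d' = 1.952
2: z(0.6000) = 0.253, z(0.2250) = -0.755, d' = 1.008
Δd' = d'_1 − d'_2 = 1.952 − 1.008 = 0.944
1 has the higher sensitivity.

Δd' = 0.94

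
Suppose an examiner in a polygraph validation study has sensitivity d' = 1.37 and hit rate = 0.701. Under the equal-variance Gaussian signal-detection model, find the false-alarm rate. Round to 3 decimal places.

z(hit rate) = z(0.701) = 0.5273
z(FA) = z(H) − d' = 0.5273 − 1.37 = -0.8427
false-alarm rate = Φ(-0.8427) = 0.1997

false-alarm rate = 0.200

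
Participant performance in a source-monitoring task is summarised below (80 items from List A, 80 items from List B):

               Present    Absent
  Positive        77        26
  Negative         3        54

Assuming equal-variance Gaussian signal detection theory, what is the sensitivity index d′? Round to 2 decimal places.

d′ = 2.23

H = 77/80 = 0.9625
FA = 26/80 = 0.3250
Φ⁻¹(H) = Φ⁻¹(0.9625) = 1.780
Φ⁻¹(FA) = Φ⁻¹(0.3250) = -0.454
d' = z(H) − z(FA) = 1.780 − (-0.454) = 2.234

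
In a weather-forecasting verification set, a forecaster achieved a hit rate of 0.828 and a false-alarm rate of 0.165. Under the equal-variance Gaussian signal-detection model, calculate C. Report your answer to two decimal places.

z(H) = z(0.828) = 0.9463
z(FA) = z(0.165) = -0.9741
c = −½·[z(H) + z(FA)] = −0.5 × (0.9463 + (-0.9741)) = 0.0139

C = 0.01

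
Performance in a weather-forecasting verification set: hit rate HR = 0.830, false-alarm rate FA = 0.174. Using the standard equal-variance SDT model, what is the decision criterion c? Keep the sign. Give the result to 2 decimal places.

c = -0.01

z(0.830) = 0.954, z(0.174) = -0.938
c = −½·[z(H) + z(FA)] = −0.5 × (0.954 + (-0.938)) = -0.008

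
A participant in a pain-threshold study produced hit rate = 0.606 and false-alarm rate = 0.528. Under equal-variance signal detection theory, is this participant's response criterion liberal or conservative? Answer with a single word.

z(H) = 0.269, z(FA) = 0.070
c = −½·(z(H) + z(FA)) = -0.1695
c < 0 → liberal criterion (biased toward responding “yes”).

liberal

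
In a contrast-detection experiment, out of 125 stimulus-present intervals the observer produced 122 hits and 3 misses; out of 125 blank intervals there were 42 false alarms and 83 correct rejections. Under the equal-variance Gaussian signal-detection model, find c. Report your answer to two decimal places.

H = 122/125 = 0.9760
FA = 42/125 = 0.3360
Φ⁻¹(H) = 1.977
Φ⁻¹(FA) = -0.423
c = −½·[z(H) + z(FA)] = −0.5 × (1.977 + (-0.423)) = -0.777
c < 0: the observer has a liberal response bias.

c = -0.78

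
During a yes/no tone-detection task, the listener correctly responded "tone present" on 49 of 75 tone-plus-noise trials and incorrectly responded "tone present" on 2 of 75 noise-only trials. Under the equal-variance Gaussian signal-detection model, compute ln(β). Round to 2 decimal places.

ln β = 1.79

H = 49/75 = 0.6533
FA = 2/75 = 0.0267
Φ⁻¹(0.6533) = 0.394, Φ⁻¹(0.0267) = -1.932
ln β = −½·[z(H)² − z(FA)²] = −0.5 × (0.155 − 3.733) = 1.789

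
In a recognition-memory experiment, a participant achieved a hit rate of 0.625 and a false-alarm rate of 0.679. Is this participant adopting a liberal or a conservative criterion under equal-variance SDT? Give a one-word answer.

z(H) = 0.319, z(FA) = 0.465
c = −½·(z(H) + z(FA)) = -0.392
c < 0 → liberal criterion (biased toward responding “yes”).

liberal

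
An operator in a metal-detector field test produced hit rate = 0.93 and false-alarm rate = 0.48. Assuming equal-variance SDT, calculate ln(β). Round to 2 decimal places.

ln β = -1.09

Φ⁻¹(H) = Φ⁻¹(0.93) = 1.476
Φ⁻¹(FA) = Φ⁻¹(0.48) = -0.050
ln β = −½·[z(H)² − z(FA)²] = −0.5 × (2.179 − 0.003) = -1.088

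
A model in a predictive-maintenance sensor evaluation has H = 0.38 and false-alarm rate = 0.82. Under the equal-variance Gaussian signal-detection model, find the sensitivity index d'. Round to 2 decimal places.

Φ⁻¹(H) = -0.3055
Φ⁻¹(FA) = 0.9154
d' = z(H) − z(FA) = -0.3055 − 0.9154 = -1.2209

d' = -1.22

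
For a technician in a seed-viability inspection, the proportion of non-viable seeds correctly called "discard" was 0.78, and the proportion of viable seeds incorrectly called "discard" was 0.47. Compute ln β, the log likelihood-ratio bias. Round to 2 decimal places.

Φ⁻¹(H) = 0.772
Φ⁻¹(FA) = -0.075
ln β = −½·[z(H)² − z(FA)²] = −0.5 × (0.596 − 0.006) = -0.295

ln β = -0.30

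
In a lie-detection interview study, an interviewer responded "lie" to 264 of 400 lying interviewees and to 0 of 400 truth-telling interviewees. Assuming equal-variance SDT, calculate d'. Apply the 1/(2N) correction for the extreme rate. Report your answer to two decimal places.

The false-alarm rate is 0/400 = 0, so apply the 1/(2N) correction: FA → 1/(2·400) = 0.00125.
z(H) = z(0.66000) = 0.412
z(FA) = z(0.00125) = -3.023
d' = 0.412 − (-3.023) = 3.435

d' = 3.44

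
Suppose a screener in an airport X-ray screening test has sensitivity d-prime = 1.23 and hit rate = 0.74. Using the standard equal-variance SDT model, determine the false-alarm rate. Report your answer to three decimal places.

false-alarm rate = 0.279

z(hit rate) = z(0.74) = 0.6433
z(FA) = z(H) − d' = 0.6433 − 1.23 = -0.5867
false-alarm rate = Φ(-0.5867) = 0.2787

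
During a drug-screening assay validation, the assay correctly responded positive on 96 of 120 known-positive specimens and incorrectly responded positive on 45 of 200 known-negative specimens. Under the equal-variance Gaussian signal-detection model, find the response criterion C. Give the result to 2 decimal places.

H = 96/120 = 0.8000
FA = 45/200 = 0.2250
z(H) = z(0.8000) = 0.8416
z(FA) = z(0.2250) = -0.7554
c = −½·[z(H) + z(FA)] = −0.5 × (0.8416 + (-0.7554)) = -0.0431

C = -0.04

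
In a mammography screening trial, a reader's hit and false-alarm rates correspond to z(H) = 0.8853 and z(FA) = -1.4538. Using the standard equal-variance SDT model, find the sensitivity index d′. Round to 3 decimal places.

d' = z(H) − z(FA) = 0.8853 − (-1.4538) = 2.3391

d′ = 2.339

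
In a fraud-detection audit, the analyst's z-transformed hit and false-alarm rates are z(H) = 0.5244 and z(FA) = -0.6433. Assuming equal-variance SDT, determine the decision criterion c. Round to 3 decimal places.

c = 0.059

c = −½·[z(H) + z(FA)] = −½·(0.5244 + (-0.6433)) = 0.05945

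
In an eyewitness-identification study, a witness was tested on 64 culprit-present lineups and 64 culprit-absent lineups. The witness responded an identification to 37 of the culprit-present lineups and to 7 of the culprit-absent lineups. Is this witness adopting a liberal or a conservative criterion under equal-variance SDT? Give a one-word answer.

z(H) = 0.197, z(FA) = -1.230
c = −½·(z(H) + z(FA)) = 0.5165
c > 0 → conservative criterion (biased toward responding “no”).

conservative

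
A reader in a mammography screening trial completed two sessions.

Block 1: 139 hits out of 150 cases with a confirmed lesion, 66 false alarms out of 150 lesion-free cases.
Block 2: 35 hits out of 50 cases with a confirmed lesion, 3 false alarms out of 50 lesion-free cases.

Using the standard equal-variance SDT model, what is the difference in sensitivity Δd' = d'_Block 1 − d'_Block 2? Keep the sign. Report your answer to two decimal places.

Δd' = -0.48

Block 1: z(0.9267) = 1.452, z(0.4400) = -0.151, d' = 1.603
Block 2: z(0.7000) = 0.524, z(0.0600) = -1.555, d' = 2.079
Δd' = d'_Block 1 − d'_Block 2 = 1.603 − 2.079 = -0.476
Block 2 has the higher sensitivity.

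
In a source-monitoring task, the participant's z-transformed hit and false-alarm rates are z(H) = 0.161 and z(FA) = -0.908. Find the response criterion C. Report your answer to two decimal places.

C = 0.37

c = −½·[z(H) + z(FA)] = −½·(0.161 + (-0.908)) = 0.3735
c > 0: the participant has a conservative response bias.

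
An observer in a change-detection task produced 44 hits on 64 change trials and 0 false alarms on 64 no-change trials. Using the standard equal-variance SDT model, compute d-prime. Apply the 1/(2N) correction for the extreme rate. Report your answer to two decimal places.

The false-alarm rate is 0/64 = 0, so apply the 1/(2N) correction: FA → 1/(2·64) = 0.00781.
z(H) = z(0.68750) = 0.489
z(FA) = z(0.00781) = -2.418
d' = 0.489 − (-2.418) = 2.907

d-prime = 2.91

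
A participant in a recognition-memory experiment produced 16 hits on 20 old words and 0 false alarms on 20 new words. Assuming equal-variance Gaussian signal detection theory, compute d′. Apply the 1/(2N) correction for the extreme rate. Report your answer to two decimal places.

d′ = 2.80

The false-alarm rate is 0/20 = 0, so apply the 1/(2N) correction: FA → 1/(2·20) = 0.02500.
z(H) = z(0.80000) = 0.842
z(FA) = z(0.02500) = -1.960
d' = 0.842 − (-1.960) = 2.802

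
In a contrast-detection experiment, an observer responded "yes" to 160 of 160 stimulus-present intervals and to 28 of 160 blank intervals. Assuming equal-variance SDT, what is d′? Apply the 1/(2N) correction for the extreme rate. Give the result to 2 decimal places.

d′ = 3.67

The hit rate is 160/160 = 1, so apply the 1/(2N) correction: H → 1 − 1/(2·160) = 0.99687.
z(H) = z(0.99687) = 2.734
z(FA) = z(0.17500) = -0.935
d' = 2.734 − (-0.935) = 3.669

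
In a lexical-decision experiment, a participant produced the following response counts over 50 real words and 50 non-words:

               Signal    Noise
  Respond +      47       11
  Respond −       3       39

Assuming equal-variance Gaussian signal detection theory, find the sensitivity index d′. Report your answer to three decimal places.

H = 47/50 = 0.9400
FA = 11/50 = 0.2200
z(H) = z(0.9400) = 1.5548
z(FA) = z(0.2200) = -0.7722
d' = z(H) − z(FA) = 1.5548 − (-0.7722) = 2.3270

d′ = 2.327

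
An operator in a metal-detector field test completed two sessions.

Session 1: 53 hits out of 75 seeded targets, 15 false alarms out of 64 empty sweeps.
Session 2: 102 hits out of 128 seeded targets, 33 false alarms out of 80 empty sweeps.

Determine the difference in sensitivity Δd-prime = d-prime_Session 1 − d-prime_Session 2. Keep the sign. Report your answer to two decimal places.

Δd-prime = 0.22

Session 1: z(0.7067) = 0.544, z(0.2344) = -0.724, d' = 1.268
Session 2: z(0.7969) = 0.831, z(0.4125) = -0.221, d' = 1.052
Δd' = d'_Session 1 − d'_Session 2 = 1.268 − 1.052 = 0.216
Session 1 has the higher sensitivity.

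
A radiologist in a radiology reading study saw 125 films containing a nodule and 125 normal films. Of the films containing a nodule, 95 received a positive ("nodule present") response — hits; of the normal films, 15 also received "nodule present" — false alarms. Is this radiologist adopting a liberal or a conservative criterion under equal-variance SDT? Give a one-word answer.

z(H) = 0.706, z(FA) = -1.175
c = −½·(z(H) + z(FA)) = 0.2345
c > 0 → conservative criterion (biased toward responding “no”).

conservative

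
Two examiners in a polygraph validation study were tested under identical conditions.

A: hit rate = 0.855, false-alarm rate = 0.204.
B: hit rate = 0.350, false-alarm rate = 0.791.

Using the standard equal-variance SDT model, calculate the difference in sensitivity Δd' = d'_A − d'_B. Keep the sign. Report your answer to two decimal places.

Δd' = 3.08

A: z(0.855) = 1.058, z(0.204) = -0.827, d' = 1.885
B: z(0.350) = -0.385, z(0.791) = 0.810, d' = -1.195
Δd' = d'_A − d'_B = 1.885 − (-1.195) = 3.080
A has the higher sensitivity.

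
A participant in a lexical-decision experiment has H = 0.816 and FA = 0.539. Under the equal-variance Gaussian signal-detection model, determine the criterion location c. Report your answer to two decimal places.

z(H) = 0.9002
z(FA) = 0.0979
c = −½·[z(H) + z(FA)] = −0.5 × (0.9002 + 0.0979) = -0.49905
c < 0: the participant has a liberal response bias.

c = -0.50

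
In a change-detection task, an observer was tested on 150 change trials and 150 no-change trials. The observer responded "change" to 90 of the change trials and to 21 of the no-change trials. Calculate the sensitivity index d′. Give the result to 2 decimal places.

H = 90/150 = 0.6000
FA = 21/150 = 0.1400
z(H) = z(0.6000) = 0.2533
z(FA) = z(0.1400) = -1.0803
d' = z(H) − z(FA) = 0.2533 − (-1.0803) = 1.3336

d′ = 1.33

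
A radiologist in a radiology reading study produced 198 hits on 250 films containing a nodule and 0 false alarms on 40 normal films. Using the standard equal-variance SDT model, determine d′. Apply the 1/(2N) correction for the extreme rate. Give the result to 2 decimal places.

d′ = 3.05

The false-alarm rate is 0/40 = 0, so apply the 1/(2N) correction: FA → 1/(2·40) = 0.01250.
z(H) = z(0.79200) = 0.813
z(FA) = z(0.01250) = -2.241
d' = 0.813 − (-2.241) = 3.054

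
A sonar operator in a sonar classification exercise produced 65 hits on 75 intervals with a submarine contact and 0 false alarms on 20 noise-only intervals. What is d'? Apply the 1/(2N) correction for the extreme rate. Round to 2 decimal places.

d' = 3.07

The false-alarm rate is 0/20 = 0, so apply the 1/(2N) correction: FA → 1/(2·20) = 0.02500.
z(H) = z(0.86667) = 1.111
z(FA) = z(0.02500) = -1.960
d' = 1.111 − (-1.960) = 3.071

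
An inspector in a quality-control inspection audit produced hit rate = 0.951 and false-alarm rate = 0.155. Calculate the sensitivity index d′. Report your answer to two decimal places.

Φ⁻¹(0.951) = 1.655, Φ⁻¹(0.155) = -1.015
d' = z(H) − z(FA) = 1.655 − (-1.015) = 2.670

d′ = 2.67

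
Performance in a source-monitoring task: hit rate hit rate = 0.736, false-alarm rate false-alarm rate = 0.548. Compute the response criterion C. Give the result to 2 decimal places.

z(H) = z(0.736) = 0.6311
z(FA) = z(0.548) = 0.1206
c = −½·[z(H) + z(FA)] = −0.5 × (0.6311 + 0.1206) = -0.37585

C = -0.38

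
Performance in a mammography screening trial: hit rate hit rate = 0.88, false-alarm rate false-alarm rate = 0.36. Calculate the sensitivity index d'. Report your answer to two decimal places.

d' = 1.53

z(H) = z(0.88) = 1.1750
z(FA) = z(0.36) = -0.3585
d' = z(H) − z(FA) = 1.1750 − (-0.3585) = 1.5335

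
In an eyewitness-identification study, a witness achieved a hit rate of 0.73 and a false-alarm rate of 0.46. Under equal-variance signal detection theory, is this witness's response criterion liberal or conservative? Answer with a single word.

z(H) = 0.613, z(FA) = -0.100
c = −½·(z(H) + z(FA)) = -0.2565
c < 0 → liberal criterion (biased toward responding “yes”).

liberal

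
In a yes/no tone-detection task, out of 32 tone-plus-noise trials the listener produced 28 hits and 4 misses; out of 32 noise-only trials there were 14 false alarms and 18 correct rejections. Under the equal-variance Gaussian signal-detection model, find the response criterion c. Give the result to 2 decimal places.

c = -0.50

H = 28/32 = 0.8750
FA = 14/32 = 0.4375
Φ⁻¹(H) = 1.150
Φ⁻¹(FA) = -0.157
c = −½·[z(H) + z(FA)] = −0.5 × (1.150 + (-0.157)) = -0.4965
c < 0: the listener has a liberal response bias.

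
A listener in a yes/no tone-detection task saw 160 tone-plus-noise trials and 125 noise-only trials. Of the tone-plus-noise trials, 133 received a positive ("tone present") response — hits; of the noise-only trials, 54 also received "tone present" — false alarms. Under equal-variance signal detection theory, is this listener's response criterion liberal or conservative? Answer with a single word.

z(H) = 0.959, z(FA) = -0.171
c = −½·(z(H) + z(FA)) = -0.394
c < 0 → liberal criterion (biased toward responding “yes”).

liberal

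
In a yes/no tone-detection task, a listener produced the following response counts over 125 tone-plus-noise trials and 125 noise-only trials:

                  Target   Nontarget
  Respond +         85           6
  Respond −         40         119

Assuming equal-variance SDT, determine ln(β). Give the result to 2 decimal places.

H = 85/125 = 0.6800
FA = 6/125 = 0.0480
z(H) = z(0.6800) = 0.468
z(FA) = z(0.0480) = -1.665
ln β = −½·[z(H)² − z(FA)²] = −0.5 × (0.219 − 2.772) = 1.2765

ln β = 1.28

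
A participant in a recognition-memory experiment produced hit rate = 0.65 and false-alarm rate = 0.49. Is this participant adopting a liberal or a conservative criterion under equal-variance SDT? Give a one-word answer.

liberal

z(H) = 0.385, z(FA) = -0.025
c = −½·(z(H) + z(FA)) = -0.180
c < 0 → liberal criterion (biased toward responding “yes”).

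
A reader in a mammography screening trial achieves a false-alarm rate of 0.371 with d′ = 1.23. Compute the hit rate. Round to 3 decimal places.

hit rate = 0.816

z(false-alarm rate) = z(0.371) = -0.3292
z(H) = z(FA) + d' = -0.3292 + 1.23 = 0.9008
hit rate = Φ(0.9008) = 0.8162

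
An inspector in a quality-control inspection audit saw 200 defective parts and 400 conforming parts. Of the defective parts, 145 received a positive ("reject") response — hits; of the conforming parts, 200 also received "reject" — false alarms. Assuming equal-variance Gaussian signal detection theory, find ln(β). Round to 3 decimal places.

H = 145/200 = 0.7250
FA = 200/400 = 0.5000
Φ⁻¹(H) = Φ⁻¹(0.7250) = 0.5978
Φ⁻¹(FA) = Φ⁻¹(0.5000) = 0.0000
ln β = −½·[z(H)² − z(FA)²] = −0.5 × (0.3574 − 0.0000) = -0.1787

ln β = -0.179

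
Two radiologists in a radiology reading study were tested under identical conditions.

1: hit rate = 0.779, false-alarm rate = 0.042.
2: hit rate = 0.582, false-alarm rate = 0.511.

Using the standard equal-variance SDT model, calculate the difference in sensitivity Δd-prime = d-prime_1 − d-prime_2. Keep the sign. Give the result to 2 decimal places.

Δd-prime = 2.32

1: z(0.779) = 0.769, z(0.042) = -1.728, d' = 2.497
2: z(0.582) = 0.207, z(0.511) = 0.028, d' = 0.179
Δd' = d'_1 − d'_2 = 2.497 − 0.179 = 2.318
1 has the higher sensitivity.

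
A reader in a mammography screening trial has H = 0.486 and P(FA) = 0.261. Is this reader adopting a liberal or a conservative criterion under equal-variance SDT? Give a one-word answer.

z(H) = -0.035, z(FA) = -0.640
c = −½·(z(H) + z(FA)) = 0.3375
c > 0 → conservative criterion (biased toward responding “no”).

conservative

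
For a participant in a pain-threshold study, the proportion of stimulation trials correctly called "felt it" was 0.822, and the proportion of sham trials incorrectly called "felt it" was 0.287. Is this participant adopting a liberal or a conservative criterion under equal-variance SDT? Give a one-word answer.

z(H) = 0.923, z(FA) = -0.562
c = −½·(z(H) + z(FA)) = -0.1805
c < 0 → liberal criterion (biased toward responding “yes”).

liberal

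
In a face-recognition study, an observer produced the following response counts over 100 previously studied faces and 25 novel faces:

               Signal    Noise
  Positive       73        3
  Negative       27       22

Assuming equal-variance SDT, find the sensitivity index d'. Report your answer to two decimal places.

H = 73/100 = 0.7300
FA = 3/25 = 0.1200
Φ⁻¹(H) = Φ⁻¹(0.7300) = 0.6128
Φ⁻¹(FA) = Φ⁻¹(0.1200) = -1.1750
d' = z(H) − z(FA) = 0.6128 − (-1.1750) = 1.7878

d' = 1.79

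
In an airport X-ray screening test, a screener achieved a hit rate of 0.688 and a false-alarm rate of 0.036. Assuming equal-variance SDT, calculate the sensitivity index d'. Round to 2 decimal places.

d' = 2.29

Φ⁻¹(H) = Φ⁻¹(0.688) = 0.490
Φ⁻¹(FA) = Φ⁻¹(0.036) = -1.799
d' = z(H) − z(FA) = 0.490 − (-1.799) = 2.289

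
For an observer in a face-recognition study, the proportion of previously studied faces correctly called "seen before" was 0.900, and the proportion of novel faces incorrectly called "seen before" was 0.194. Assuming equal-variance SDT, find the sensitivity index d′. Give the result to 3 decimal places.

d′ = 2.145

Φ⁻¹(H) = 1.2816
Φ⁻¹(FA) = -0.8633
d' = z(H) − z(FA) = 1.2816 − (-0.8633) = 2.1449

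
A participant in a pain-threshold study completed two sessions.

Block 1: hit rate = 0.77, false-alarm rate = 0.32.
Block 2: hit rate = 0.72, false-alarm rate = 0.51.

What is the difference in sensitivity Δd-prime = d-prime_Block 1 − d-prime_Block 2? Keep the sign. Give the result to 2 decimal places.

Block 1: z(0.77) = 0.739, z(0.32) = -0.468, d' = 1.207
Block 2: z(0.72) = 0.583, z(0.51) = 0.025, d' = 0.558
Δd' = d'_Block 1 − d'_Block 2 = 1.207 − 0.558 = 0.649
Block 1 has the higher sensitivity.

Δd-prime = 0.65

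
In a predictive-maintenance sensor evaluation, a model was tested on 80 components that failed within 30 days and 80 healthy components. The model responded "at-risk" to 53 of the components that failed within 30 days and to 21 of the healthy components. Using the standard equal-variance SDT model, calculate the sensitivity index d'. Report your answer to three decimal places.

d' = 1.055

H = 53/80 = 0.6625
FA = 21/80 = 0.2625
z(0.6625) = 0.4193, z(0.2625) = -0.6357
d' = z(H) − z(FA) = 0.4193 − (-0.6357) = 1.0550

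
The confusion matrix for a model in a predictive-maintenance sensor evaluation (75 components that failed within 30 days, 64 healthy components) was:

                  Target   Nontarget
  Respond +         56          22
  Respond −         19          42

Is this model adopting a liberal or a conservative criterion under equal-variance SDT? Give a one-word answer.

z(H) = 0.664, z(FA) = -0.402
c = −½·(z(H) + z(FA)) = -0.131
c < 0 → liberal criterion (biased toward responding “yes”).

liberal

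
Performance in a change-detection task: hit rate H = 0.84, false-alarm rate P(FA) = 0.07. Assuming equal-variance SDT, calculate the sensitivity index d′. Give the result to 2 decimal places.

z(0.84) = 0.9945, z(0.07) = -1.4758
d' = z(H) − z(FA) = 0.9945 − (-1.4758) = 2.4703

d′ = 2.47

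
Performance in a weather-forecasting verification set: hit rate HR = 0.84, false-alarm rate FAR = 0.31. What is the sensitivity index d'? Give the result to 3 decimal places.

z(0.84) = 0.9945, z(0.31) = -0.4959
d' = z(H) − z(FA) = 0.9945 − (-0.4959) = 1.4904

d' = 1.490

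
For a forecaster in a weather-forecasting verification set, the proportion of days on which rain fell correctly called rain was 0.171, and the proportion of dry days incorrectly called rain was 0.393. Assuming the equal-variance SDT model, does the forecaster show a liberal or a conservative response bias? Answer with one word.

conservative

z(H) = -0.950, z(FA) = -0.272
c = −½·(z(H) + z(FA)) = 0.611
c > 0 → conservative criterion (biased toward responding “no”).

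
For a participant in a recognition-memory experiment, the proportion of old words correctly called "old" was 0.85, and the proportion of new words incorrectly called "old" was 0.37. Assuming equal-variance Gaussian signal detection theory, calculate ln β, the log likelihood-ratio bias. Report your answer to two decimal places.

z(0.85) = 1.036, z(0.37) = -0.332
ln β = −½·[z(H)² − z(FA)²] = −0.5 × (1.073 − 0.110) = -0.4815

ln β = -0.48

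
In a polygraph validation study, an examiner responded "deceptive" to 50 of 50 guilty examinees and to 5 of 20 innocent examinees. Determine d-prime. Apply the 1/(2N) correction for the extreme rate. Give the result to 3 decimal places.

The hit rate is 50/50 = 1, so apply the 1/(2N) correction: H → 1 − 1/(2·50) = 0.99000.
z(H) = z(0.99000) = 2.3263
z(FA) = z(0.25000) = -0.6745
d' = 2.3263 − (-0.6745) = 3.0008

d-prime = 3.001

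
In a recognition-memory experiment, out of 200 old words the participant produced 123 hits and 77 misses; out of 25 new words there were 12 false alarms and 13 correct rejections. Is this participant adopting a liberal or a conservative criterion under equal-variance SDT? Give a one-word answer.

z(H) = 0.292, z(FA) = -0.050
c = −½·(z(H) + z(FA)) = -0.121
c < 0 → liberal criterion (biased toward responding “yes”).

liberal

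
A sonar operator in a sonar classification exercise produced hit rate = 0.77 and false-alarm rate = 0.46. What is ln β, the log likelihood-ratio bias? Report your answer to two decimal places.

z(H) = z(0.77) = 0.739
z(FA) = z(0.46) = -0.100
ln β = −½·[z(H)² − z(FA)²] = −0.5 × (0.546 − 0.010) = -0.268

ln β = -0.27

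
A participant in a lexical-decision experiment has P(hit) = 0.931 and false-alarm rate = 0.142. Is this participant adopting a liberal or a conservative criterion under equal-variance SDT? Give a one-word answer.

z(H) = 1.483, z(FA) = -1.071
c = −½·(z(H) + z(FA)) = -0.206
c < 0 → liberal criterion (biased toward responding “yes”).

liberal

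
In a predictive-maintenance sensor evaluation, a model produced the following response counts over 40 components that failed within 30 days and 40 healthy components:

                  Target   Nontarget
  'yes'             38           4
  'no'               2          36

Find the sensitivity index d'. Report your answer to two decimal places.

d' = 2.93

H = 38/40 = 0.9500
FA = 4/40 = 0.1000
z(H) = z(0.9500) = 1.6449
z(FA) = z(0.1000) = -1.2816
d' = z(H) − z(FA) = 1.6449 − (-1.2816) = 2.9265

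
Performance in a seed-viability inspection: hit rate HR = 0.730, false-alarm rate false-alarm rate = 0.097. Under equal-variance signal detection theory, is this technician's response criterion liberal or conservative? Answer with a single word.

z(H) = 0.613, z(FA) = -1.299
c = −½·(z(H) + z(FA)) = 0.343
c > 0 → conservative criterion (biased toward responding “no”).

conservative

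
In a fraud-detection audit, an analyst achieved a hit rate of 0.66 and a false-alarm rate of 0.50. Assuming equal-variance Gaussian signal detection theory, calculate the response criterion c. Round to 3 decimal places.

c = -0.206

Φ⁻¹(H) = Φ⁻¹(0.66) = 0.4125
Φ⁻¹(FA) = Φ⁻¹(0.50) = 0.0000
c = −½·[z(H) + z(FA)] = −0.5 × (0.4125 + 0.0000) = -0.20625
c < 0: the analyst has a liberal response bias.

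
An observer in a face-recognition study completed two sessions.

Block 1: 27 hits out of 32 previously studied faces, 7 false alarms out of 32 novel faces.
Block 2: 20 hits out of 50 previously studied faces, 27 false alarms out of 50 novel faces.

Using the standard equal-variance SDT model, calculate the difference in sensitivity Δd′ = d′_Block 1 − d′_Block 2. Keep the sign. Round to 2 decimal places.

Δd′ = 2.14

Block 1: z(0.8438) = 1.010, z(0.2188) = -0.776, d' = 1.786
Block 2: z(0.4000) = -0.253, z(0.5400) = 0.100, d' = -0.353
Δd' = d'_Block 1 − d'_Block 2 = 1.786 − (-0.353) = 2.139
Block 1 has the higher sensitivity.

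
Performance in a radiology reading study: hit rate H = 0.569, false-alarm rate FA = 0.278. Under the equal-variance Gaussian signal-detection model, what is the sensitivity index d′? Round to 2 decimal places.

z(0.569) = 0.174, z(0.278) = -0.589
d' = z(H) − z(FA) = 0.174 − (-0.589) = 0.763

d′ = 0.76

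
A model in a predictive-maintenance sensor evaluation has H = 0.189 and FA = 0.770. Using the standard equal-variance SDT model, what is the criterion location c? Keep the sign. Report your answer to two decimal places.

c = 0.07

Φ⁻¹(0.189) = -0.882, Φ⁻¹(0.770) = 0.739
c = −½·[z(H) + z(FA)] = −0.5 × (-0.882 + 0.739) = 0.0715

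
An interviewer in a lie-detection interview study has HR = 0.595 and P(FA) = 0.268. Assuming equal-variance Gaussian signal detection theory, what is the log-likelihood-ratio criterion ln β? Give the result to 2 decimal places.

z(H) = z(0.595) = 0.240
z(FA) = z(0.268) = -0.619
ln β = −½·[z(H)² − z(FA)²] = −0.5 × (0.058 − 0.383) = 0.1625

ln β = 0.16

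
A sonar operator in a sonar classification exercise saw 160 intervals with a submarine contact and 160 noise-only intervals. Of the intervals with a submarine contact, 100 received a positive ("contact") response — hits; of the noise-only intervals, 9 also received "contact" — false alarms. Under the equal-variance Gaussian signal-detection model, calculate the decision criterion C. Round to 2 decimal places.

C = 0.63

H = 100/160 = 0.6250
FA = 9/160 = 0.0563
z(H) = 0.3186
z(FA) = -1.5866
c = −½·[z(H) + z(FA)] = −0.5 × (0.3186 + (-1.5866)) = 0.6340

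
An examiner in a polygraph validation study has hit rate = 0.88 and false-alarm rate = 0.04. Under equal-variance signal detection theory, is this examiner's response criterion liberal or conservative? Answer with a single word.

z(H) = 1.175, z(FA) = -1.751
c = −½·(z(H) + z(FA)) = 0.288
c > 0 → conservative criterion (biased toward responding “no”).

conservative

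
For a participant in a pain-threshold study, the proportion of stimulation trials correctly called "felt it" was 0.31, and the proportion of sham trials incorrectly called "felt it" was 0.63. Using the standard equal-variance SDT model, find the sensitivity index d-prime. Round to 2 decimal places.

d-prime = -0.83

z(H) = z(0.31) = -0.4959
z(FA) = z(0.63) = 0.3319
d' = z(H) − z(FA) = -0.4959 − 0.3319 = -0.8278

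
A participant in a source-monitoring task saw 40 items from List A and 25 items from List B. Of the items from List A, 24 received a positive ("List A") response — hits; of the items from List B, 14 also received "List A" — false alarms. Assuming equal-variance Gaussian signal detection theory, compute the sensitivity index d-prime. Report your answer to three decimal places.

d-prime = 0.102

H = 24/40 = 0.6000
FA = 14/25 = 0.5600
z(H) = 0.2533
z(FA) = 0.1510
d' = z(H) − z(FA) = 0.2533 − 0.1510 = 0.1023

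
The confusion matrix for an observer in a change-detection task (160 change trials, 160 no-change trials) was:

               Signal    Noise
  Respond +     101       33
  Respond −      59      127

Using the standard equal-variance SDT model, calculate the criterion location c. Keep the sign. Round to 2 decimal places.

H = 101/160 = 0.6312
FA = 33/160 = 0.2062
z(H) = z(0.6312) = 0.335
z(FA) = z(0.2062) = -0.820
c = −½·[z(H) + z(FA)] = −0.5 × (0.335 + (-0.820)) = 0.2425

c = 0.24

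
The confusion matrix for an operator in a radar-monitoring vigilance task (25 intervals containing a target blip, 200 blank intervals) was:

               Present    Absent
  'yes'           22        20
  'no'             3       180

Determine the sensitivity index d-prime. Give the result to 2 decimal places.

H = 22/25 = 0.8800
FA = 20/200 = 0.1000
z(H) = z(0.8800) = 1.175
z(FA) = z(0.1000) = -1.282
d' = z(H) − z(FA) = 1.175 − (-1.282) = 2.457

d-prime = 2.46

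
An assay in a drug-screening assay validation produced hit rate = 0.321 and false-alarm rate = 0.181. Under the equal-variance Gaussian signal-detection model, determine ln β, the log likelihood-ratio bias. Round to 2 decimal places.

ln β = 0.31

z(H) = -0.465
z(FA) = -0.912
ln β = −½·[z(H)² − z(FA)²] = −0.5 × (0.216 − 0.832) = 0.308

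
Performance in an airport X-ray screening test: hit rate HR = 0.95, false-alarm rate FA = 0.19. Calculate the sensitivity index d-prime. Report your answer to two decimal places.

d-prime = 2.52

Φ⁻¹(H) = Φ⁻¹(0.95) = 1.6449
Φ⁻¹(FA) = Φ⁻¹(0.19) = -0.8779
d' = z(H) − z(FA) = 1.6449 − (-0.8779) = 2.5228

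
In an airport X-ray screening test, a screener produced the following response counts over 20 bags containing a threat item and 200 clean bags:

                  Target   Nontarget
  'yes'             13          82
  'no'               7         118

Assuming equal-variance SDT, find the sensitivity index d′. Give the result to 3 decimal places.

H = 13/20 = 0.6500
FA = 82/200 = 0.4100
z(H) = z(0.6500) = 0.3853
z(FA) = z(0.4100) = -0.2275
d' = z(H) − z(FA) = 0.3853 − (-0.2275) = 0.6128

d′ = 0.613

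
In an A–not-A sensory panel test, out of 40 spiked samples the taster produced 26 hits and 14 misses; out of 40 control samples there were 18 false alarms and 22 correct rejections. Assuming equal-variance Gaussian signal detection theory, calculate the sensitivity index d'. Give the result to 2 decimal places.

d' = 0.51

H = 26/40 = 0.6500
FA = 18/40 = 0.4500
z(0.6500) = 0.385, z(0.4500) = -0.126
d' = z(H) − z(FA) = 0.385 − (-0.126) = 0.511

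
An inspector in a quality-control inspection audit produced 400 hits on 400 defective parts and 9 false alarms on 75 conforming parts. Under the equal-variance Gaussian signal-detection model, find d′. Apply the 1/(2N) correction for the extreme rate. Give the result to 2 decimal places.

d′ = 4.20

The hit rate is 400/400 = 1, so apply the 1/(2N) correction: H → 1 − 1/(2·400) = 0.99875.
z(H) = z(0.99875) = 3.023
z(FA) = z(0.12000) = -1.175
d' = 3.023 − (-1.175) = 4.198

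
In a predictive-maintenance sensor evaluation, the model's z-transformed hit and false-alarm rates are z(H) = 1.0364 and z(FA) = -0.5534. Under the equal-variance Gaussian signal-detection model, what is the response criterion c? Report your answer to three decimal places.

c = -0.242

c = −½·[z(H) + z(FA)] = −½·(1.0364 + (-0.5534)) = -0.2415
c < 0: the model has a liberal response bias.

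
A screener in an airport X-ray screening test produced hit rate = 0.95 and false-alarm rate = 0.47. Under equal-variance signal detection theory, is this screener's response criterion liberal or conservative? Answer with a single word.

z(H) = 1.645, z(FA) = -0.075
c = −½·(z(H) + z(FA)) = -0.785
c < 0 → liberal criterion (biased toward responding “yes”).

liberal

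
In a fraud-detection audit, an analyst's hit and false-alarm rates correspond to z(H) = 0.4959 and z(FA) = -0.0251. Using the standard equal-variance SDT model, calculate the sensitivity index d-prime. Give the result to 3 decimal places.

d-prime = 0.521

d' = z(H) − z(FA) = 0.4959 − (-0.0251) = 0.5210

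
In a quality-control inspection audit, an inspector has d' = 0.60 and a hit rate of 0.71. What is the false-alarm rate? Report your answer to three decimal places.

z(hit rate) = z(0.71) = 0.5534
z(FA) = z(H) − d' = 0.5534 − 0.60 = -0.0466
false-alarm rate = Φ(-0.0466) = 0.4814

false-alarm rate = 0.481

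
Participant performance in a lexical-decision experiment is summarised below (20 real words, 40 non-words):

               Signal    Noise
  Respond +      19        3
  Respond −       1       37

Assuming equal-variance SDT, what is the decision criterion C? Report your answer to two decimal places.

C = -0.10

H = 19/20 = 0.9500
FA = 3/40 = 0.0750
z(H) = z(0.9500) = 1.6449
z(FA) = z(0.0750) = -1.4395
c = −½·[z(H) + z(FA)] = −0.5 × (1.6449 + (-1.4395)) = -0.1027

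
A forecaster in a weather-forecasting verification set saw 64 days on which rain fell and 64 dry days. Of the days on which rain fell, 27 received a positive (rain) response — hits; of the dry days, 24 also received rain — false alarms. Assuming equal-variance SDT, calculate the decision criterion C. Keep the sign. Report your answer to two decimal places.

H = 27/64 = 0.4219
FA = 24/64 = 0.3750
Φ⁻¹(0.4219) = -0.1970, Φ⁻¹(0.3750) = -0.3186
c = −½·[z(H) + z(FA)] = −0.5 × (-0.1970 + (-0.3186)) = 0.2578
c > 0: the forecaster has a conservative response bias.

C = 0.26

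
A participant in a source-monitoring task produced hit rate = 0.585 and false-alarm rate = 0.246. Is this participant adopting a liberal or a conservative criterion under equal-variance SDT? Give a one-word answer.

z(H) = 0.215, z(FA) = -0.687
c = −½·(z(H) + z(FA)) = 0.236
c > 0 → conservative criterion (biased toward responding “no”).

conservative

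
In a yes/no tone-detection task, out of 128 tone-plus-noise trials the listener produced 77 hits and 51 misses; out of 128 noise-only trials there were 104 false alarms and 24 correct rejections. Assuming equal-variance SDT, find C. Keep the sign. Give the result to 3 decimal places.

C = -0.572

H = 77/128 = 0.6016
FA = 104/128 = 0.8125
z(H) = z(0.6016) = 0.2575
z(FA) = z(0.8125) = 0.8871
c = −½·[z(H) + z(FA)] = −0.5 × (0.2575 + 0.8871) = -0.5723
c < 0: the listener has a liberal response bias.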